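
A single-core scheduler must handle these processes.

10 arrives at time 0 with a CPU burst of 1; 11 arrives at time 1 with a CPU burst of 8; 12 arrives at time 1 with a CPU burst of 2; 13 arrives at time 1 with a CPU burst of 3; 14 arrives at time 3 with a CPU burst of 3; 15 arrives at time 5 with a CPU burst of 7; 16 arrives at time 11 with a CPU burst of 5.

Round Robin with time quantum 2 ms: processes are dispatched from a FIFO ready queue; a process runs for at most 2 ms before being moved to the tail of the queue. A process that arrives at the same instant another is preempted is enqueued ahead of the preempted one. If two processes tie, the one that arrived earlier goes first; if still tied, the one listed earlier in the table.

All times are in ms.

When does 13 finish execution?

Gantt: | 10 0-1 | 11 1-3 | 12 3-5 | 13 5-7 | 14 7-9 | 11 9-11 | 15 11-13 | 13 13-14 | 14 14-15 | 16 15-17 | 11 17-19 | 15 19-21 | 16 21-23 | 11 23-25 | 15 25-27 | 16 27-28 | 15 28-29 |
Completion: 10=1  11=25  12=5  13=14  14=15  15=29  16=28
Turnaround (C−A): 10=1  11=24  12=4  13=13  14=12  15=24  16=17

14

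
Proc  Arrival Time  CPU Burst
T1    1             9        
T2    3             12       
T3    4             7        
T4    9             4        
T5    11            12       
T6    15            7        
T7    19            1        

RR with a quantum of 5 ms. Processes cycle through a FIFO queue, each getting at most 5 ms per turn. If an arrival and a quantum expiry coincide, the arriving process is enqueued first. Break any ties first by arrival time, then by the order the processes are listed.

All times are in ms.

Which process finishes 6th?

T6

Gantt: | idle 0-1 | T1 1-6 | T2 6-11 | T3 11-16 | T1 16-20 | T4 20-24 | T5 24-29 | T2 29-34 | T6 34-39 | T3 39-41 | T7 41-42 | T5 42-47 | T2 47-49 | T6 49-51 | T5 51-53 |
Completion: T1=20  T2=49  T3=41  T4=24  T5=53  T6=51  T7=42
Turnaround (C−A): T1=19  T2=46  T3=37  T4=15  T5=42  T6=36  T7=23
Finish order: T1 → T4 → T3 → T7 → T2 → T6 → T5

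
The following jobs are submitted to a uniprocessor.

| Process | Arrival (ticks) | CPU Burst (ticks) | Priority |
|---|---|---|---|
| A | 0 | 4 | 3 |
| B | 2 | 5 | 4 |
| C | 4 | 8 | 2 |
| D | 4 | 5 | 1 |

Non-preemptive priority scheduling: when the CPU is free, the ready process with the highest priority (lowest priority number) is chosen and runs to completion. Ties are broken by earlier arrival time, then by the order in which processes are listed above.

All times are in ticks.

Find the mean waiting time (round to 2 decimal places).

Timeline: | A 0-4 | D 4-9 | C 9-17 | B 17-22 |
Completion: A=4  B=22  C=17  D=9
Turnaround (C−A): A=4  B=20  C=13  D=5
Waiting times: A=0, B=15, C=5, D=0
Average waiting = (0+15+5+0) / 4 = 20/4 = 5.00

5.00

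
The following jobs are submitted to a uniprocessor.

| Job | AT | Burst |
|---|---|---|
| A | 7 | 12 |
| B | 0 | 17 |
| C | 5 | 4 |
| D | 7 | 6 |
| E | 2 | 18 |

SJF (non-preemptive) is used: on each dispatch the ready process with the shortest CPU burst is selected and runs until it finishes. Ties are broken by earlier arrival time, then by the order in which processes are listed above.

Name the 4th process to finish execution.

A

Timeline: | B 0-17 | C 17-21 | D 21-27 | A 27-39 | E 39-57 |
Completion: A=39  B=17  C=21  D=27  E=57
Finish order: B → C → D → A → E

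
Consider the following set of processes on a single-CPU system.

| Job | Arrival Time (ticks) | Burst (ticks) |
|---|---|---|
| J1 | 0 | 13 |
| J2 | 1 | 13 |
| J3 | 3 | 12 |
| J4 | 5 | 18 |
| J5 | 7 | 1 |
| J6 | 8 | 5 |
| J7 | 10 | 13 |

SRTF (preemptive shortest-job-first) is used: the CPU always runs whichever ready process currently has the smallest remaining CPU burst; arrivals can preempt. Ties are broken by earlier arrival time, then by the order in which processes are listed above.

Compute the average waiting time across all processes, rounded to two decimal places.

Schedule: | J1 0-7 | J5 7-8 | J6 8-13 | J1 13-19 | J3 19-31 | J2 31-44 | J7 44-57 | J4 57-75 |
Completion: J1=19  J2=44  J3=31  J4=75  J5=8  J6=13  J7=57
Waiting times: J1=6, J2=30, J3=16, J4=52, J5=0, J6=0, J7=34
Average waiting = (6+30+16+52+0+0+34) / 7 = 138/7 = 19.71

19.71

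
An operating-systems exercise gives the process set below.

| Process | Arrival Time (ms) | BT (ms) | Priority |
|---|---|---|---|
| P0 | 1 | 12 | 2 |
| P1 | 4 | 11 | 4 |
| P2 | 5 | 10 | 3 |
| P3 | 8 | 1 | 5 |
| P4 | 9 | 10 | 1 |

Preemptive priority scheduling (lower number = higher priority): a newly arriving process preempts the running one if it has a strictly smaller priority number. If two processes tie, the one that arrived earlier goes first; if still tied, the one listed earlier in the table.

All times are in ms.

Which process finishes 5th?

P3

Gantt: | idle 0-1 | P0 1-9 | P4 9-19 | P0 19-23 | P2 23-33 | P1 33-44 | P3 44-45 |
Completion: P0=23  P1=44  P2=33  P3=45  P4=19
Turnaround (C−A): P0=22  P1=40  P2=28  P3=37  P4=10
Finish order: P4 → P0 → P2 → P1 → P3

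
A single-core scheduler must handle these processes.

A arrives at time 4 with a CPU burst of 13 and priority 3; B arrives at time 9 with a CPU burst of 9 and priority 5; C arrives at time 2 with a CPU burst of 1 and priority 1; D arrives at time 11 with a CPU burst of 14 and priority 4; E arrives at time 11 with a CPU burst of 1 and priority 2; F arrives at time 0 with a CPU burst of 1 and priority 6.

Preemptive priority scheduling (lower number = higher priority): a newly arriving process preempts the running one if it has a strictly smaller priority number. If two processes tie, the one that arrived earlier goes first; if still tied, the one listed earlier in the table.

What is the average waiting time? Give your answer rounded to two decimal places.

5.17

Timeline: | F 0-1 | idle 1-2 | C 2-3 | idle 3-4 | A 4-11 | E 11-12 | A 12-18 | D 18-32 | B 32-41 |
Completion: A=18  B=41  C=3  D=32  E=12  F=1
Turnaround (C−A): A=14  B=32  C=1  D=21  E=1  F=1
Waiting times: A=1, B=23, C=0, D=7, E=0, F=0
Average waiting = (1+23+0+7+0+0) / 6 = 31/6 = 5.17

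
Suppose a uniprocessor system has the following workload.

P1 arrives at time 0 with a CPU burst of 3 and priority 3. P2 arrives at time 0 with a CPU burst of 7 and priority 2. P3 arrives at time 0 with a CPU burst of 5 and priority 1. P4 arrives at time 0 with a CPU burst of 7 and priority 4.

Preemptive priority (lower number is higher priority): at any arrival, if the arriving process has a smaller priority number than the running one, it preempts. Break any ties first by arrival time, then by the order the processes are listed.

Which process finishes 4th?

Schedule: | P3 0-5 | P2 5-12 | P1 12-15 | P4 15-22 |
Completion: P1=15  P2=12  P3=5  P4=22
Finish order: P3 → P2 → P1 → P4

P4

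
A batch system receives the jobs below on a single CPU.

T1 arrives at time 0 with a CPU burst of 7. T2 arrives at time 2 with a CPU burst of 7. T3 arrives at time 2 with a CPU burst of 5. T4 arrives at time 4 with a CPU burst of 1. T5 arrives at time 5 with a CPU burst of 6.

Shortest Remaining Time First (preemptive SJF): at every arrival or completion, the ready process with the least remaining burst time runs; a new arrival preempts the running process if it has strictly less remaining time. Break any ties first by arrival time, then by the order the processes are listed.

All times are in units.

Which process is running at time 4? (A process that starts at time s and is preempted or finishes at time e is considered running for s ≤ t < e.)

T4

Timeline: | T1 0-4 | T4 4-5 | T1 5-8 | T3 8-13 | T5 13-19 | T2 19-26 |
Completion: T1=8  T2=26  T3=13  T4=5  T5=19
Turnaround (C−A): T1=8  T2=24  T3=11  T4=1  T5=14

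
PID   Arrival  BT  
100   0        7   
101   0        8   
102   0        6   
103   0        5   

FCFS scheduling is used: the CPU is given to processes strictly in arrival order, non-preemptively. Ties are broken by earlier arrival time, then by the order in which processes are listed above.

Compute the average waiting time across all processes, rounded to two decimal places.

Schedule: | 100 0-7 | 101 7-15 | 102 15-21 | 103 21-26 |
Completion: 100=7  101=15  102=21  103=26
Turnaround (C−A): 100=7  101=15  102=21  103=26
Waiting times: 100=0, 101=7, 102=15, 103=21
Average waiting = (0+7+15+21) / 4 = 43/4 = 10.75

10.75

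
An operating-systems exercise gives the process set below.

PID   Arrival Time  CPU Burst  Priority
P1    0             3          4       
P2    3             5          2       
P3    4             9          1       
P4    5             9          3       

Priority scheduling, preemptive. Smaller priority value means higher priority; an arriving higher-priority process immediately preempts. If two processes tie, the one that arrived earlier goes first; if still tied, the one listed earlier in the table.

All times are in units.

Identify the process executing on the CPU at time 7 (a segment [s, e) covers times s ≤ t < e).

Gantt: | P1 0-3 | P2 3-4 | P3 4-13 | P2 13-17 | P4 17-26 |
Completion: P1=3  P2=17  P3=13  P4=26
Turnaround (C−A): P1=3  P2=14  P3=9  P4=21

P3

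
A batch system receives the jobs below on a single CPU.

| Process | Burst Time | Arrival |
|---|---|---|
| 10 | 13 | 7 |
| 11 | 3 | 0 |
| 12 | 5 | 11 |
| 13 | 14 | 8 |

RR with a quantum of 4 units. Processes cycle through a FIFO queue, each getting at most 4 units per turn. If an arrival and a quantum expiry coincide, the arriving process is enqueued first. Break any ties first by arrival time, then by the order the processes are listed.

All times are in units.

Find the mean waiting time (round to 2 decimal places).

11.50

Gantt: | 11 0-3 | idle 3-7 | 10 7-11 | 13 11-15 | 12 15-19 | 10 19-23 | 13 23-27 | 12 27-28 | 10 28-32 | 13 32-36 | 10 36-37 | 13 37-39 |
Completion: 10=37  11=3  12=28  13=39
Waiting times: 10=17, 11=0, 12=12, 13=17
Average waiting = (17+0+12+17) / 4 = 46/4 = 11.50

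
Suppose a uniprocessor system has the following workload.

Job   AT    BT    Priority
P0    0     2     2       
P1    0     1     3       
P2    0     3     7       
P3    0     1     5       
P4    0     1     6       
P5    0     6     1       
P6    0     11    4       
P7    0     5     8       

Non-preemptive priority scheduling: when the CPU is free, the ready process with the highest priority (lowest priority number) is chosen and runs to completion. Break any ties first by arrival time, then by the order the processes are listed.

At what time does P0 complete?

Timeline: | P5 0-6 | P0 6-8 | P1 8-9 | P6 9-20 | P3 20-21 | P4 21-22 | P2 22-25 | P7 25-30 |
Completion: P0=8  P1=9  P2=25  P3=21  P4=22  P5=6  P6=20  P7=30

8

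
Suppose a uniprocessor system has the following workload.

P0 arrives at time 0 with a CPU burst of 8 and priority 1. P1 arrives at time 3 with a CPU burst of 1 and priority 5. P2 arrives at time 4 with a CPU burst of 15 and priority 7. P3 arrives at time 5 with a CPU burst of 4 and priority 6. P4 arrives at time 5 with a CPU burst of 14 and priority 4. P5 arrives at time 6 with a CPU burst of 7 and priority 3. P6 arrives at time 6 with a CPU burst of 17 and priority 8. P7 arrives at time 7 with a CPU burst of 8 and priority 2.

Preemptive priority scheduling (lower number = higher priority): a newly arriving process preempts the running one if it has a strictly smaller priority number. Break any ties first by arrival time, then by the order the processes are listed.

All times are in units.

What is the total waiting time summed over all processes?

185

Schedule: | P0 0-8 | P7 8-16 | P5 16-23 | P4 23-37 | P1 37-38 | P3 38-42 | P2 42-57 | P6 57-74 |
Completion: P0=8  P1=38  P2=57  P3=42  P4=37  P5=23  P6=74  P7=16
Waiting = turnaround − burst: P0=0, P1=34, P2=38, P3=33, P4=18, P5=10, P6=51, P7=1
Total waiting = 0 + 34 + 38 + 33 + 18 + 10 + 51 + 1 = 185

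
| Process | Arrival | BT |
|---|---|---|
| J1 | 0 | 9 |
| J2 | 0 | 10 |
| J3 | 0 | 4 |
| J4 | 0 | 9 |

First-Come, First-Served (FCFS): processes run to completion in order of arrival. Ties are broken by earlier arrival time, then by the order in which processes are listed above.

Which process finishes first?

Timeline: | J1 0-9 | J2 9-19 | J3 19-23 | J4 23-32 |
Completion: J1=9  J2=19  J3=23  J4=32
Turnaround (C−A): J1=9  J2=19  J3=23  J4=32
Finish order: J1 → J2 → J3 → J4

J1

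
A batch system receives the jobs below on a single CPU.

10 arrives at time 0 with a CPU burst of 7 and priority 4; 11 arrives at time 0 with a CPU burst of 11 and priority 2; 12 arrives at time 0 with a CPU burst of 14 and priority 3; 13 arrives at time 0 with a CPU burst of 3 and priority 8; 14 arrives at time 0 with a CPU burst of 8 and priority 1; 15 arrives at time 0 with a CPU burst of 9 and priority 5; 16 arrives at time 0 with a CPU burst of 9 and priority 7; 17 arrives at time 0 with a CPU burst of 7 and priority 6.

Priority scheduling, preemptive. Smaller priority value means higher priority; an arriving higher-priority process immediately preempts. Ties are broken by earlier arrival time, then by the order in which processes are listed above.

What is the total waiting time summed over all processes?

Schedule: | 14 0-8 | 11 8-19 | 12 19-33 | 10 33-40 | 15 40-49 | 17 49-56 | 16 56-65 | 13 65-68 |
Completion: 10=40  11=19  12=33  13=68  14=8  15=49  16=65  17=56
Waiting = turnaround − burst: 10=33, 11=8, 12=19, 13=65, 14=0, 15=40, 16=56, 17=49
Total waiting = 33 + 8 + 19 + 65 + 0 + 40 + 56 + 49 = 270

270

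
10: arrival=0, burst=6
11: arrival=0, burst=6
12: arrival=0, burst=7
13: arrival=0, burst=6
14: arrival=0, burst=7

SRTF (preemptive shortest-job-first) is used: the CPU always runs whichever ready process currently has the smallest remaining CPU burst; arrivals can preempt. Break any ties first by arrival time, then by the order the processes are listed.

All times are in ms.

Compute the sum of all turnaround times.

Gantt: | 10 0-6 | 11 6-12 | 13 12-18 | 12 18-25 | 14 25-32 |
Completion: 10=6  11=12  12=25  13=18  14=32
Turnaround (C−A): 10=6  11=12  12=25  13=18  14=32
Turnaround = completion − arrival: 10=6, 11=12, 12=25, 13=18, 14=32
Total turnaround = 6 + 12 + 25 + 18 + 32 = 93

93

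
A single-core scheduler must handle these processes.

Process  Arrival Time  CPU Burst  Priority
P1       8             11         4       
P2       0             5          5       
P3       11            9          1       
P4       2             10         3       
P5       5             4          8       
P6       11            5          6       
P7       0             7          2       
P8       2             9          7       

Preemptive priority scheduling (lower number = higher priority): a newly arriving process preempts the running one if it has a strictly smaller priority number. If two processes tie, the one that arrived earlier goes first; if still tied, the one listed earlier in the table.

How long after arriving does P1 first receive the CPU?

Gantt: | P7 0-7 | P4 7-11 | P3 11-20 | P4 20-26 | P1 26-37 | P2 37-42 | P6 42-47 | P8 47-56 | P5 56-60 |
Completion: P1=37  P2=42  P3=20  P4=26  P5=60  P6=47  P7=7  P8=56
Turnaround (C−A): P1=29  P2=42  P3=9  P4=24  P5=55  P6=36  P7=7  P8=54
Response(P1) = first start − arrival = 26 − 8 = 18

18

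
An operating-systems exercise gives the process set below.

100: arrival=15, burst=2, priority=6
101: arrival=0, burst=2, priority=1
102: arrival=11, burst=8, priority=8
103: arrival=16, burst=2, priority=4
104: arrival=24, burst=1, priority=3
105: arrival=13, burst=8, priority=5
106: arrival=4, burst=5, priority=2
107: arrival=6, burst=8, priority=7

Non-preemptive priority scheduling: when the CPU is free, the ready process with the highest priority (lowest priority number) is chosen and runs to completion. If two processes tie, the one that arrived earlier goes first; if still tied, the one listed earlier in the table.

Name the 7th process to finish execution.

100

Schedule: | 101 0-2 | idle 2-4 | 106 4-9 | 107 9-17 | 103 17-19 | 105 19-27 | 104 27-28 | 100 28-30 | 102 30-38 |
Completion: 100=30  101=2  102=38  103=19  104=28  105=27  106=9  107=17
Turnaround (C−A): 100=15  101=2  102=27  103=3  104=4  105=14  106=5  107=11
Finish order: 101 → 106 → 107 → 103 → 105 → 104 → 100 → 102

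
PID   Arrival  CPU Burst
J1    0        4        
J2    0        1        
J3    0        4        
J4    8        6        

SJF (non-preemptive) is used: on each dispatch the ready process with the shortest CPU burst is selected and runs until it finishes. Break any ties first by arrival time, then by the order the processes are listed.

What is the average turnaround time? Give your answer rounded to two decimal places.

Gantt: | J2 0-1 | J1 1-5 | J3 5-9 | J4 9-15 |
Completion: J1=5  J2=1  J3=9  J4=15
Turnaround times: J1=5, J2=1, J3=9, J4=7
Average turnaround = (5+1+9+7) / 4 = 22/4 = 5.50

5.50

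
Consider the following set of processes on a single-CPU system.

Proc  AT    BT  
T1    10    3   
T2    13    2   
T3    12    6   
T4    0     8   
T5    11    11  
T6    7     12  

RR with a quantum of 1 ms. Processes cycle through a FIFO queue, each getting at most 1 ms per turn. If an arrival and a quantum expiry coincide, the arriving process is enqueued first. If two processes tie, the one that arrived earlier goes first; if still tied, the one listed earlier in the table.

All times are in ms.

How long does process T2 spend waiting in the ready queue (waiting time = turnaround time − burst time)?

Schedule: | T4 0-7 | T6 7-8 | T4 8-9 | T6 9-10 | T1 10-11 | T6 11-12 | T5 12-13 | T1 13-14 | T3 14-15 | T6 15-16 | T2 16-17 | T5 17-18 | T1 18-19 | T3 19-20 | T6 20-21 | T2 21-22 | T5 22-23 | T3 23-24 | T6 24-25 | T5 25-26 | T3 26-27 | T6 27-28 | T5 28-29 | T3 29-30 | T6 30-31 | T5 31-32 | T3 32-33 | T6 33-34 | T5 34-35 | T6 35-36 | T5 36-37 | T6 37-38 | T5 38-39 | T6 39-40 | T5 40-42 |
Completion: T1=19  T2=22  T3=33  T4=9  T5=42  T6=40
Turnaround (C−A): T1=9  T2=9  T3=21  T4=9  T5=31  T6=33
Waiting(T2) = turnaround − burst = 9 − 2 = 7

7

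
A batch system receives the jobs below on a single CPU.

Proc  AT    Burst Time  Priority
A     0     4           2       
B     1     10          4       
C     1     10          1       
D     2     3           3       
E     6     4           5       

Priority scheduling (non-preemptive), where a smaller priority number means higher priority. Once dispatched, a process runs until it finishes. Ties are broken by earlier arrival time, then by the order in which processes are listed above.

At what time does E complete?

Timeline: | A 0-4 | C 4-14 | D 14-17 | B 17-27 | E 27-31 |
Completion: A=4  B=27  C=14  D=17  E=31
Turnaround (C−A): A=4  B=26  C=13  D=15  E=25

31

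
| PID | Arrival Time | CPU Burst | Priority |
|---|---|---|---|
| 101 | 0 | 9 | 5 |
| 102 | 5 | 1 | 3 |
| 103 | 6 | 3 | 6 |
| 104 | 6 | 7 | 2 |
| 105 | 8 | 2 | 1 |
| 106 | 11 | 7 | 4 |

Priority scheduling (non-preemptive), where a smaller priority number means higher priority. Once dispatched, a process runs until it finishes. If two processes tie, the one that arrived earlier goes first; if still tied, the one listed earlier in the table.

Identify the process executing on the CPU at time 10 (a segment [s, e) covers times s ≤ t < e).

105

Gantt: | 101 0-9 | 105 9-11 | 104 11-18 | 102 18-19 | 106 19-26 | 103 26-29 |
Completion: 101=9  102=19  103=29  104=18  105=11  106=26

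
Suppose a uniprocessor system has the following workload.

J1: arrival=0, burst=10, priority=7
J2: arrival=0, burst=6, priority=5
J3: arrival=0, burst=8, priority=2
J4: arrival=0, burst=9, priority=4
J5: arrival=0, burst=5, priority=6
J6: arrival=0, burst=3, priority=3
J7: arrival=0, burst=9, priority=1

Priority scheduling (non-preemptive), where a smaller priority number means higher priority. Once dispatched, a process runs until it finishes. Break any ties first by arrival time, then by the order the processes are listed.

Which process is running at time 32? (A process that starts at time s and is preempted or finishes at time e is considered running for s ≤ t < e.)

Gantt: | J7 0-9 | J3 9-17 | J6 17-20 | J4 20-29 | J2 29-35 | J5 35-40 | J1 40-50 |
Completion: J1=50  J2=35  J3=17  J4=29  J5=40  J6=20  J7=9
Turnaround (C−A): J1=50  J2=35  J3=17  J4=29  J5=40  J6=20  J7=9

J2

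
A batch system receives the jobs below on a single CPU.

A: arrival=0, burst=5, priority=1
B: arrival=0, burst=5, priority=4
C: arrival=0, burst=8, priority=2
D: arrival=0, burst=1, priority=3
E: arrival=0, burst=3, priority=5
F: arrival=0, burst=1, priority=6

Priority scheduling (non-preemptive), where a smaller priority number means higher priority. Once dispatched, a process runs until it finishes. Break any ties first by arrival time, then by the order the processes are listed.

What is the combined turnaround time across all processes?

96

Timeline: | A 0-5 | C 5-13 | D 13-14 | B 14-19 | E 19-22 | F 22-23 |
Completion: A=5  B=19  C=13  D=14  E=22  F=23
Turnaround = completion − arrival: A=5, B=19, C=13, D=14, E=22, F=23
Total turnaround = 5 + 19 + 13 + 14 + 22 + 23 = 96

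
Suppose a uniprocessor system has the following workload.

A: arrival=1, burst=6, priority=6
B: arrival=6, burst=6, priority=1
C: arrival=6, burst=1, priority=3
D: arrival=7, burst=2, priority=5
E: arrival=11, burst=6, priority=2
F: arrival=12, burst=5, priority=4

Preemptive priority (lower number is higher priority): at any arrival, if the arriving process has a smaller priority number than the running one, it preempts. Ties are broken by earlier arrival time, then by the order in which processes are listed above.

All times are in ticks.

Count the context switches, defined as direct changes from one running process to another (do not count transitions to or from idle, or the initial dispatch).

Schedule: | idle 0-1 | A 1-6 | B 6-12 | E 12-18 | C 18-19 | F 19-24 | D 24-26 | A 26-27 |
Completion: A=27  B=12  C=19  D=26  E=18  F=24

6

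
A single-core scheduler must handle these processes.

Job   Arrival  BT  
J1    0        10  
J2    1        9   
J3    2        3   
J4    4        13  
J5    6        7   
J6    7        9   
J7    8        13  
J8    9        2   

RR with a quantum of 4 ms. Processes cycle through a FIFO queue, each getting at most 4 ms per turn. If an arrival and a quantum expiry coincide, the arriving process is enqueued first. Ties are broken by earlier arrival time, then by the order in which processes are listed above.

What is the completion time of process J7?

66

Timeline: | J1 0-4 | J2 4-8 | J3 8-11 | J4 11-15 | J1 15-19 | J5 19-23 | J6 23-27 | J7 27-31 | J2 31-35 | J8 35-37 | J4 37-41 | J1 41-43 | J5 43-46 | J6 46-50 | J7 50-54 | J2 54-55 | J4 55-59 | J6 59-60 | J7 60-64 | J4 64-65 | J7 65-66 |
Completion: J1=43  J2=55  J3=11  J4=65  J5=46  J6=60  J7=66  J8=37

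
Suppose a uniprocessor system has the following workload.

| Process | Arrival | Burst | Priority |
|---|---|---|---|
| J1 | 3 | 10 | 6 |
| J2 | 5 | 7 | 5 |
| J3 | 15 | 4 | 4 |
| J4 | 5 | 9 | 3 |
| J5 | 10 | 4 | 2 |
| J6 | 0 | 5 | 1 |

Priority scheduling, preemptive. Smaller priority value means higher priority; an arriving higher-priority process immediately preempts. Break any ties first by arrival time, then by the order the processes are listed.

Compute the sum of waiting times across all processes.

Schedule: | J6 0-5 | J4 5-10 | J5 10-14 | J4 14-18 | J3 18-22 | J2 22-29 | J1 29-39 |
Completion: J1=39  J2=29  J3=22  J4=18  J5=14  J6=5
Turnaround (C−A): J1=36  J2=24  J3=7  J4=13  J5=4  J6=5
Waiting = turnaround − burst: J1=26, J2=17, J3=3, J4=4, J5=0, J6=0
Total waiting = 26 + 17 + 3 + 4 + 0 + 0 = 50

50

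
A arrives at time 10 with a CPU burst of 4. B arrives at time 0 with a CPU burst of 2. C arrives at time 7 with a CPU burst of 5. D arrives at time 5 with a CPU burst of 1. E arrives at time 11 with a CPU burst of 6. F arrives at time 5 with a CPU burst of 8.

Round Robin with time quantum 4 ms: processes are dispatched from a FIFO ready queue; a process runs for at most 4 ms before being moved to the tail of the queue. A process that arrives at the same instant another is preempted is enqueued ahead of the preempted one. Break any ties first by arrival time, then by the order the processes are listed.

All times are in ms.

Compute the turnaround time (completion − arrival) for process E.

Gantt: | B 0-2 | idle 2-5 | D 5-6 | F 6-10 | C 10-14 | A 14-18 | F 18-22 | E 22-26 | C 26-27 | E 27-29 |
Completion: A=18  B=2  C=27  D=6  E=29  F=22
Turnaround(E) = completion − arrival = 29 − 11 = 18

18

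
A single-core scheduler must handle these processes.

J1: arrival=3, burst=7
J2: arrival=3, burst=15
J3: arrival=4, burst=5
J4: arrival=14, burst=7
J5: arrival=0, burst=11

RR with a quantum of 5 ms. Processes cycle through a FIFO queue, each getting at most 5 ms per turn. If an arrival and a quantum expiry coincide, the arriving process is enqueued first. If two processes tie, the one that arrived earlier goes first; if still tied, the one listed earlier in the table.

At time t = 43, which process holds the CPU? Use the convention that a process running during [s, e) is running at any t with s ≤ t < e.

Gantt: | J5 0-5 | J1 5-10 | J2 10-15 | J3 15-20 | J5 20-25 | J1 25-27 | J4 27-32 | J2 32-37 | J5 37-38 | J4 38-40 | J2 40-45 |
Completion: J1=27  J2=45  J3=20  J4=40  J5=38
Turnaround (C−A): J1=24  J2=42  J3=16  J4=26  J5=38

J2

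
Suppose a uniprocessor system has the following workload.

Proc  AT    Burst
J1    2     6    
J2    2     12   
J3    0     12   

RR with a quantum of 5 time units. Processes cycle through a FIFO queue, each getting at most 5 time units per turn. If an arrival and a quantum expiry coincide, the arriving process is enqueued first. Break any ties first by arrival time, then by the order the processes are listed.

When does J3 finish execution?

28

Gantt: | J3 0-5 | J1 5-10 | J2 10-15 | J3 15-20 | J1 20-21 | J2 21-26 | J3 26-28 | J2 28-30 |
Completion: J1=21  J2=30  J3=28
Turnaround (C−A): J1=19  J2=28  J3=28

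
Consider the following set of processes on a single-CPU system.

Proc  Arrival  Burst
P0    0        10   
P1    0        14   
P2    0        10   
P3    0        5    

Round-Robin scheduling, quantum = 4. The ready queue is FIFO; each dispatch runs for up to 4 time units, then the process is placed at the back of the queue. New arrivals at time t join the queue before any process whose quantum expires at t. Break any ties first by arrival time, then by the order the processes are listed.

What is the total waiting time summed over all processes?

Timeline: | P0 0-4 | P1 4-8 | P2 8-12 | P3 12-16 | P0 16-20 | P1 20-24 | P2 24-28 | P3 28-29 | P0 29-31 | P1 31-35 | P2 35-37 | P1 37-39 |
Completion: P0=31  P1=39  P2=37  P3=29
Waiting = turnaround − burst: P0=21, P1=25, P2=27, P3=24
Total waiting = 21 + 25 + 27 + 24 = 97

97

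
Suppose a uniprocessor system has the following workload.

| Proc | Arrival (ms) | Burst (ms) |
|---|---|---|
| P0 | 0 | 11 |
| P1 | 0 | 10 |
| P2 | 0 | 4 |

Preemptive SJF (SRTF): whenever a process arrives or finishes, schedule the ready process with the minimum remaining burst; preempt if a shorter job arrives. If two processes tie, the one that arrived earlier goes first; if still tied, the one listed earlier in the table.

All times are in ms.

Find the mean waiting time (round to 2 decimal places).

Timeline: | P2 0-4 | P1 4-14 | P0 14-25 |
Completion: P0=25  P1=14  P2=4
Waiting times: P0=14, P1=4, P2=0
Average waiting = (14+4+0) / 3 = 18/3 = 6.00

6.00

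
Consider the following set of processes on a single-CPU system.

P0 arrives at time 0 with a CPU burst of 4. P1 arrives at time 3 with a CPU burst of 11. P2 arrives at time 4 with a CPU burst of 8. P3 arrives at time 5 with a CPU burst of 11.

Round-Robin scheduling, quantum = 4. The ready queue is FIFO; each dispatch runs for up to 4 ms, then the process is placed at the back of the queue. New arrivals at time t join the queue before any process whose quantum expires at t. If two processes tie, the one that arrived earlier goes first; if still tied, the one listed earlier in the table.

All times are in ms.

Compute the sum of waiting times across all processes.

Gantt: | P0 0-4 | P1 4-8 | P2 8-12 | P3 12-16 | P1 16-20 | P2 20-24 | P3 24-28 | P1 28-31 | P3 31-34 |
Completion: P0=4  P1=31  P2=24  P3=34
Turnaround (C−A): P0=4  P1=28  P2=20  P3=29
Waiting = turnaround − burst: P0=0, P1=17, P2=12, P3=18
Total waiting = 0 + 17 + 12 + 18 = 47

47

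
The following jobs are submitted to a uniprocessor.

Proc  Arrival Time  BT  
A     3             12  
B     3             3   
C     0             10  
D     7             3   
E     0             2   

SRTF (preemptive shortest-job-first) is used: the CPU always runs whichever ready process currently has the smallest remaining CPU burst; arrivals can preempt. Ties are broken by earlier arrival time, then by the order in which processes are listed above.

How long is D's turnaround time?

3

Schedule: | E 0-2 | C 2-3 | B 3-6 | C 6-7 | D 7-10 | C 10-18 | A 18-30 |
Completion: A=30  B=6  C=18  D=10  E=2
Turnaround (C−A): A=27  B=3  C=18  D=3  E=2
Turnaround(D) = completion − arrival = 10 − 7 = 3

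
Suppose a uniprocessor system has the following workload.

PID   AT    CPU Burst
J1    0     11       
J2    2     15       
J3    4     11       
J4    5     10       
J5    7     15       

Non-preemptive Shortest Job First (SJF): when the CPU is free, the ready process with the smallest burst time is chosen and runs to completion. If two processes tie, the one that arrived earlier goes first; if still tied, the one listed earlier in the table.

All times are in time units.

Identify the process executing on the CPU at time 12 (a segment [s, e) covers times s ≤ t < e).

J4

Timeline: | J1 0-11 | J4 11-21 | J3 21-32 | J2 32-47 | J5 47-62 |
Completion: J1=11  J2=47  J3=32  J4=21  J5=62
Turnaround (C−A): J1=11  J2=45  J3=28  J4=16  J5=55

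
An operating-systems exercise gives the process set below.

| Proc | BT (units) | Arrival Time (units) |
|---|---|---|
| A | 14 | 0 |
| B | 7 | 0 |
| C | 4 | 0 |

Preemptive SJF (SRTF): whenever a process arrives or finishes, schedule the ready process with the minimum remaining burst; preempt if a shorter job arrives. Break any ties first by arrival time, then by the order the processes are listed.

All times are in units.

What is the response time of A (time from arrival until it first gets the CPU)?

11

Gantt: | C 0-4 | B 4-11 | A 11-25 |
Completion: A=25  B=11  C=4
Response(A) = first start − arrival = 11 − 0 = 11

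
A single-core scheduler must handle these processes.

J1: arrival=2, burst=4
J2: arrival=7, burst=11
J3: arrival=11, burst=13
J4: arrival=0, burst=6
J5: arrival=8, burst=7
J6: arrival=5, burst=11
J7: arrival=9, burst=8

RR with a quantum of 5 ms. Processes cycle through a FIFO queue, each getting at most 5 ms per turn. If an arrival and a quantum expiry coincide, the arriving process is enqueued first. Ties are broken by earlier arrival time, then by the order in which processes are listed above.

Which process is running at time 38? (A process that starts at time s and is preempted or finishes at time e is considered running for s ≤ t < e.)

J6

Gantt: | J4 0-5 | J1 5-9 | J6 9-14 | J4 14-15 | J2 15-20 | J5 20-25 | J7 25-30 | J3 30-35 | J6 35-40 | J2 40-45 | J5 45-47 | J7 47-50 | J3 50-55 | J6 55-56 | J2 56-57 | J3 57-60 |
Completion: J1=9  J2=57  J3=60  J4=15  J5=47  J6=56  J7=50
Turnaround (C−A): J1=7  J2=50  J3=49  J4=15  J5=39  J6=51  J7=41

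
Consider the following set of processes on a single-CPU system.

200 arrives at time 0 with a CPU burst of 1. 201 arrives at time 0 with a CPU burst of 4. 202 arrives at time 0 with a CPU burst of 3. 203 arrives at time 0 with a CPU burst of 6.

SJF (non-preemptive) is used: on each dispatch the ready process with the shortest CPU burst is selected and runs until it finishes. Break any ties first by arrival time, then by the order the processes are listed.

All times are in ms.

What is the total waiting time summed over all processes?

Schedule: | 200 0-1 | 202 1-4 | 201 4-8 | 203 8-14 |
Completion: 200=1  201=8  202=4  203=14
Waiting = turnaround − burst: 200=0, 201=4, 202=1, 203=8
Total waiting = 0 + 4 + 1 + 8 = 13

13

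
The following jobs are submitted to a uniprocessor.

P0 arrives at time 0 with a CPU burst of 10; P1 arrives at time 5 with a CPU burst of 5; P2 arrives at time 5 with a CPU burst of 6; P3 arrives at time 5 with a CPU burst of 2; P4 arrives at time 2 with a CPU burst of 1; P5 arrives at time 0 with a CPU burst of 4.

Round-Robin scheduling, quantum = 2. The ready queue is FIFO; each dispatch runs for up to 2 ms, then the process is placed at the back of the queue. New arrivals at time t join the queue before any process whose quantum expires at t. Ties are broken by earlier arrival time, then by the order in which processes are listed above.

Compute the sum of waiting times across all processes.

62

Timeline: | P0 0-2 | P5 2-4 | P4 4-5 | P0 5-7 | P5 7-9 | P1 9-11 | P2 11-13 | P3 13-15 | P0 15-17 | P1 17-19 | P2 19-21 | P0 21-23 | P1 23-24 | P2 24-26 | P0 26-28 |
Completion: P0=28  P1=24  P2=26  P3=15  P4=5  P5=9
Turnaround (C−A): P0=28  P1=19  P2=21  P3=10  P4=3  P5=9
Waiting = turnaround − burst: P0=18, P1=14, P2=15, P3=8, P4=2, P5=5
Total waiting = 18 + 14 + 15 + 8 + 2 + 5 = 62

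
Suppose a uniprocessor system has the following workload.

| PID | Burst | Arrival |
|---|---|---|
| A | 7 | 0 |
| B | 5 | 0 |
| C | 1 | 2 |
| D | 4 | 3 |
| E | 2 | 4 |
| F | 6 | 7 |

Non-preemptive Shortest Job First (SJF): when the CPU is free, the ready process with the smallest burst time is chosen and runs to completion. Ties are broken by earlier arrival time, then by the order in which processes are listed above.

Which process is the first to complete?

B

Schedule: | B 0-5 | C 5-6 | E 6-8 | D 8-12 | F 12-18 | A 18-25 |
Completion: A=25  B=5  C=6  D=12  E=8  F=18
Turnaround (C−A): A=25  B=5  C=4  D=9  E=4  F=11
Finish order: B → C → E → D → F → A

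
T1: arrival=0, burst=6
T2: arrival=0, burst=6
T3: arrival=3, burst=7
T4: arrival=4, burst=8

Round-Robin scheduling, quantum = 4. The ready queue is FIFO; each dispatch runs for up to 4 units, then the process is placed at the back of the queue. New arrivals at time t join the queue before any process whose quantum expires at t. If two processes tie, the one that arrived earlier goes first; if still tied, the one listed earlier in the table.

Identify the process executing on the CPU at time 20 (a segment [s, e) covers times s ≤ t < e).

T3

Gantt: | T1 0-4 | T2 4-8 | T3 8-12 | T4 12-16 | T1 16-18 | T2 18-20 | T3 20-23 | T4 23-27 |
Completion: T1=18  T2=20  T3=23  T4=27
Turnaround (C−A): T1=18  T2=20  T3=20  T4=23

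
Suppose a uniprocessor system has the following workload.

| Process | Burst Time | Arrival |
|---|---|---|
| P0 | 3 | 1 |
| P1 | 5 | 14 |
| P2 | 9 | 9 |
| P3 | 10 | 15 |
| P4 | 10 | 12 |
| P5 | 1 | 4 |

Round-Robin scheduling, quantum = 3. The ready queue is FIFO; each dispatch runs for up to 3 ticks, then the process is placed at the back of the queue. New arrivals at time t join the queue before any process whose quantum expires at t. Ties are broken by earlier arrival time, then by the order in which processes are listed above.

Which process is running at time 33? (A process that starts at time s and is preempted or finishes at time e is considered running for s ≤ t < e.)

Timeline: | idle 0-1 | P0 1-4 | P5 4-5 | idle 5-9 | P2 9-12 | P4 12-15 | P2 15-18 | P1 18-21 | P3 21-24 | P4 24-27 | P2 27-30 | P1 30-32 | P3 32-35 | P4 35-38 | P3 38-41 | P4 41-42 | P3 42-43 |
Completion: P0=4  P1=32  P2=30  P3=43  P4=42  P5=5
Turnaround (C−A): P0=3  P1=18  P2=21  P3=28  P4=30  P5=1

P3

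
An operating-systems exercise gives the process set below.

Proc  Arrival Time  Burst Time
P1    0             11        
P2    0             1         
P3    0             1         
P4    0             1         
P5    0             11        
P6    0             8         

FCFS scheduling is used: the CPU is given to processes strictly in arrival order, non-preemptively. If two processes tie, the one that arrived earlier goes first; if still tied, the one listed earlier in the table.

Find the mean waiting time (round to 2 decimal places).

12.50

Schedule: | P1 0-11 | P2 11-12 | P3 12-13 | P4 13-14 | P5 14-25 | P6 25-33 |
Completion: P1=11  P2=12  P3=13  P4=14  P5=25  P6=33
Turnaround (C−A): P1=11  P2=12  P3=13  P4=14  P5=25  P6=33
Waiting times: P1=0, P2=11, P3=12, P4=13, P5=14, P6=25
Average waiting = (0+11+12+13+14+25) / 6 = 75/6 = 12.50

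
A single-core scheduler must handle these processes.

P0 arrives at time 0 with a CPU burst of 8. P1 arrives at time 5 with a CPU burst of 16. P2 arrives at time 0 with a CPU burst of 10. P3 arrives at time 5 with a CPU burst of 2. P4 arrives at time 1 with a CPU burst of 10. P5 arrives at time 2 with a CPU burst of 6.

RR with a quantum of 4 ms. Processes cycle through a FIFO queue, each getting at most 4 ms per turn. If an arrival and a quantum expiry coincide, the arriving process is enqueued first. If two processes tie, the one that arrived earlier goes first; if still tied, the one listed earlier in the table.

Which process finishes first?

Schedule: | P0 0-4 | P2 4-8 | P4 8-12 | P5 12-16 | P0 16-20 | P1 20-24 | P3 24-26 | P2 26-30 | P4 30-34 | P5 34-36 | P1 36-40 | P2 40-42 | P4 42-44 | P1 44-52 |
Completion: P0=20  P1=52  P2=42  P3=26  P4=44  P5=36
Turnaround (C−A): P0=20  P1=47  P2=42  P3=21  P4=43  P5=34
Finish order: P0 → P3 → P5 → P2 → P4 → P1

P0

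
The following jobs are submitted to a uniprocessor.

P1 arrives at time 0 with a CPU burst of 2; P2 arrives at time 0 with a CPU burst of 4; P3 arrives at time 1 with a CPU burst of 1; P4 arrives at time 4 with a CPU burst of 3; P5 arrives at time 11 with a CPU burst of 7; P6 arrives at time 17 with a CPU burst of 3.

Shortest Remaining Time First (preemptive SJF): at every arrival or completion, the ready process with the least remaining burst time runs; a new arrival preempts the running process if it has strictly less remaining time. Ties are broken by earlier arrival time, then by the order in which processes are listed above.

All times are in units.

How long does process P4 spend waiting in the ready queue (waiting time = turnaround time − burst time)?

Schedule: | P1 0-2 | P3 2-3 | P2 3-7 | P4 7-10 | idle 10-11 | P5 11-18 | P6 18-21 |
Completion: P1=2  P2=7  P3=3  P4=10  P5=18  P6=21
Turnaround (C−A): P1=2  P2=7  P3=2  P4=6  P5=7  P6=4
Waiting(P4) = turnaround − burst = 6 − 3 = 3

3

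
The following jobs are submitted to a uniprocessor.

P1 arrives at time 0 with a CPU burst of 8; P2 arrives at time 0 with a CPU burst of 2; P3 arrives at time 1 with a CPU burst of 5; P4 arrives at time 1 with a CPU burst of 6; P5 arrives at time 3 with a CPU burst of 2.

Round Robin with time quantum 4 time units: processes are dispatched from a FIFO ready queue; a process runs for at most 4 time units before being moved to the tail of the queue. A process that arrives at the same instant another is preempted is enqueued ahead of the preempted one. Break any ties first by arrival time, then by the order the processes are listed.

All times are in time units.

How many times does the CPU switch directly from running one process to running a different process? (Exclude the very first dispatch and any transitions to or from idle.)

Schedule: | P1 0-4 | P2 4-6 | P3 6-10 | P4 10-14 | P5 14-16 | P1 16-20 | P3 20-21 | P4 21-23 |
Completion: P1=20  P2=6  P3=21  P4=23  P5=16

7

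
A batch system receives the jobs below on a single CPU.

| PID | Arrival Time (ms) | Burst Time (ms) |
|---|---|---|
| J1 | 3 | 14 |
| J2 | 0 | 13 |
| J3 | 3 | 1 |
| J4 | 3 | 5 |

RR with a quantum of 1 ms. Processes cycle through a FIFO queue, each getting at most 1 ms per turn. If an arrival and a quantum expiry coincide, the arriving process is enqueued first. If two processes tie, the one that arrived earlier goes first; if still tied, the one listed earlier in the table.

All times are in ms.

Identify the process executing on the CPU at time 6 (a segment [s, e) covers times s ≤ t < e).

J2

Timeline: | J2 0-3 | J1 3-4 | J3 4-5 | J4 5-6 | J2 6-7 | J1 7-8 | J4 8-9 | J2 9-10 | J1 10-11 | J4 11-12 | J2 12-13 | J1 13-14 | J4 14-15 | J2 15-16 | J1 16-17 | J4 17-18 | J2 18-19 | J1 19-20 | J2 20-21 | J1 21-22 | J2 22-23 | J1 23-24 | J2 24-25 | J1 25-26 | J2 26-27 | J1 27-28 | J2 28-29 | J1 29-33 |
Completion: J1=33  J2=29  J3=5  J4=18
Turnaround (C−A): J1=30  J2=29  J3=2  J4=15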